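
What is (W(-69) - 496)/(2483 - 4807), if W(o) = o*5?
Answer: 841/2324 ≈ 0.36188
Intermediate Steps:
W(o) = 5*o
(W(-69) - 496)/(2483 - 4807) = (5*(-69) - 496)/(2483 - 4807) = (-345 - 496)/(-2324) = -841*(-1/2324) = 841/2324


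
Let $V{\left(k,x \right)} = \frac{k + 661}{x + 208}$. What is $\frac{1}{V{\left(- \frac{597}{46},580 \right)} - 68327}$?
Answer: $- \frac{36248}{2476687287} \approx -1.4636 \cdot 10^{-5}$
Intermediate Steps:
$V{\left(k,x \right)} = \frac{661 + k}{208 + x}$
$\frac{1}{V{\left(- \frac{597}{46},580 \right)} - 68327} = \frac{1}{\frac{661 - \frac{597}{46}}{208 + 580} - 68327} = \frac{1}{\frac{661 - \frac{597}{46}}{788} - 68327} = \frac{1}{\frac{1}{788} \cdot \frac{29809}{46} - 68327} = \frac{1}{\frac{29809}{36248} - 68327} = \frac{1}{- \frac{2476687287}{36248}} = - \frac{36248}{2476687287}$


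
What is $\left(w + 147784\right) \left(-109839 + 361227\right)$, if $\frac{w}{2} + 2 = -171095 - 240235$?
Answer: $-169656733440$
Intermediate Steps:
$w = -822664$ ($w = -4 + 2 \left(-171095 - 240235\right) = -4 + 2 \left(-411330\right) = -4 - 822660 = -822664$)
$\left(w + 147784\right) \left(-109839 + 361227\right) = \left(-822664 + 147784\right) \left(-109839 + 361227\right) = \left(-674880\right) 251388 = -169656733440$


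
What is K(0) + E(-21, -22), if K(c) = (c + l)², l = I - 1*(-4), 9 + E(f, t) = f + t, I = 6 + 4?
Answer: 144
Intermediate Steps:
I = 10
E(f, t) = -9 + f + t (E(f, t) = -9 + (f + t) = -9 + f + t)
l = 14 (l = 10 - 1*(-4) = 10 + 4 = 14)
K(c) = (14 + c)² (K(c) = (c + 14)² = (14 + c)²)
K(0) + E(-21, -22) = (14 + 0)² + (-9 - 21 - 22) = 14² - 52 = 196 - 52 = 144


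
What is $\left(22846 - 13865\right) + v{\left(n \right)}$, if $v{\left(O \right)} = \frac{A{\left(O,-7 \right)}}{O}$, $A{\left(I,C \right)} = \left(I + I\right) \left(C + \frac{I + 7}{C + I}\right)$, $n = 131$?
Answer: $\frac{278046}{31} \approx 8969.2$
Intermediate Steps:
$A{\left(I,C \right)} = 2 I \left(C + \frac{7 + I}{C + I}\right)$
$v{\left(O \right)} = \frac{2 \left(56 - 6 O\right)}{-7 + O}$ ($v{\left(O \right)} = \frac{2 O \frac{1}{-7 + O} \left(7 + O + \left(-7\right)^{2} - 7 O\right)}{O} = \frac{2 O \frac{1}{-7 + O} \left(7 + O + 49 - 7 O\right)}{O} = \frac{2 O \frac{1}{-7 + O} \left(56 - 6 O\right)}{O} = \frac{2 \left(56 - 6 O\right)}{-7 + O}$)
$\left(22846 - 13865\right) + v{\left(n \right)} = \left(22846 - 13865\right) + \frac{4 \left(28 - 393\right)}{-7 + 131} = 8981 + \frac{4 \left(28 - 393\right)}{124} = 8981 + 4 \cdot \frac{1}{124} \left(-365\right) = 8981 - \frac{365}{31} = \frac{278046}{31}$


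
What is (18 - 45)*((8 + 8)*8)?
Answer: -3456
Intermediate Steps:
(18 - 45)*((8 + 8)*8) = -432*8 = -27*128 = -3456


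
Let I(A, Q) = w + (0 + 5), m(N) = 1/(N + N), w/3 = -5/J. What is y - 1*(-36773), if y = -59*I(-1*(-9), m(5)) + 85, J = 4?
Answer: 147137/4 ≈ 36784.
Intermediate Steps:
w = -15/4 (w = 3*(-5/4) = -15/4 ≈ -3.7500)
m(N) = 1/(2*N)
I(A, Q) = 5/4 (I(A, Q) = -15/4 + (0 + 5) = -15/4 + 5 = 5/4)
y = 45/4 (y = -59*5/4 + 85 = -295/4 + 85 = 45/4 ≈ 11.250)
y - 1*(-36773) = 45/4 - 1*(-36773) = 45/4 + 36773 = 147137/4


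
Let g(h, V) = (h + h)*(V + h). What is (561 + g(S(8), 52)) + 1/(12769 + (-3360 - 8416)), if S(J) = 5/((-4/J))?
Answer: -277046/993 ≈ -279.00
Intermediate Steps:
S(J) = -5*J/4 (S(J) = 5*(-J/4) = -5*J/4)
g(h, V) = 2*h*(V + h) (g(h, V) = (2*h)*(V + h) = 2*h*(V + h))
(561 + g(S(8), 52)) + 1/(12769 + (-3360 - 8416)) = (561 + 2*(-5/4*8)*(52 - 5/4*8)) + 1/(12769 + (-3360 - 8416)) = (561 + 2*(-10)*(52 - 10)) + 1/(12769 - 11776) = (561 + 2*(-10)*42) + 1/993 = (561 - 840) + 1/993 = -279 + 1/993 = -277046/993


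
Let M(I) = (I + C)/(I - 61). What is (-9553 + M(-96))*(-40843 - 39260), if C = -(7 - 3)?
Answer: 120132151263/157 ≈ 7.6517e+8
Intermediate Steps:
C = -4 (C = -1*4 = -4)
M(I) = (-4 + I)/(-61 + I) (M(I) = (I - 4)/(I - 61) = (-4 + I)/(-61 + I))
(-9553 + M(-96))*(-40843 - 39260) = (-9553 + (-4 - 96)/(-61 - 96))*(-40843 - 39260) = (-9553 - 100/(-157))*(-80103) = (-9553 - 1/157*(-100))*(-80103) = (-9553 + 100/157)*(-80103) = -1499721/157*(-80103) = 120132151263/157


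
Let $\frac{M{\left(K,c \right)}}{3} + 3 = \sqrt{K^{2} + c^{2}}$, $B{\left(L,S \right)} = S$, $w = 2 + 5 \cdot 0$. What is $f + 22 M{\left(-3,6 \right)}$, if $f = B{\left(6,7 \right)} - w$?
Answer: $-193 + 198 \sqrt{5} \approx 249.74$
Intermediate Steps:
$w = 2$ ($w = 2 + 0 = 2$)
$M{\left(K,c \right)} = -9 + 3 \sqrt{K^{2} + c^{2}}$
$f = 5$ ($f = 7 - 2 = 5$)
$f + 22 M{\left(-3,6 \right)} = 5 + 22 \left(-9 + 3 \sqrt{\left(-3\right)^{2} + 6^{2}}\right) = 5 + 22 \left(-9 + 3 \sqrt{9 + 36}\right) = 5 + 22 \left(-9 + 3 \sqrt{45}\right) = 5 + 22 \left(-9 + 3 \cdot 3 \sqrt{5}\right) = 5 + 22 \left(-9 + 9 \sqrt{5}\right) = 5 - \left(198 - 198 \sqrt{5}\right) = -193 + 198 \sqrt{5}$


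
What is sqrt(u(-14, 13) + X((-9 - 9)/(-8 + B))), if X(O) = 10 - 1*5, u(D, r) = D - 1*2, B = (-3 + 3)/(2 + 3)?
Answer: I*sqrt(11) ≈ 3.3166*I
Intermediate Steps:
B = 0 (B = 0/5 = 0*(1/5) = 0)
u(D, r) = -2 + D (u(D, r) = D - 2 = -2 + D)
X(O) = 5 (X(O) = 10 - 5 = 5)
sqrt(u(-14, 13) + X((-9 - 9)/(-8 + B))) = sqrt((-2 - 14) + 5) = sqrt(-16 + 5) = sqrt(-11) = I*sqrt(11)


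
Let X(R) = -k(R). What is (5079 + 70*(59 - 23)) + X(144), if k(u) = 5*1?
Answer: 7594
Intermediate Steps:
k(u) = 5
X(R) = -5 (X(R) = -1*5 = -5)
(5079 + 70*(59 - 23)) + X(144) = (5079 + 70*(59 - 23)) - 5 = (5079 + 70*36) - 5 = (5079 + 2520) - 5 = 7599 - 5 = 7594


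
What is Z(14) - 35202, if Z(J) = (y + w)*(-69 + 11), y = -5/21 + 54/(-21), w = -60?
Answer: -662740/21 ≈ -31559.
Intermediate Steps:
y = -59/21 (y = -5*1/21 + 54*(-1/21) = -5/21 - 18/7 = -59/21 ≈ -2.8095)
Z(J) = 76502/21 (Z(J) = (-59/21 - 60)*(-69 + 11) = -1319/21*(-58) = 76502/21)
Z(14) - 35202 = 76502/21 - 35202 = -662740/21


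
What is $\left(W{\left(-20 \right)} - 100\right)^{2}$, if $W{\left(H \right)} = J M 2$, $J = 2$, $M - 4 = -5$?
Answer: $10816$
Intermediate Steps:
$M = -1$ ($M = 4 - 5 = -1$)
$W{\left(H \right)} = -4$ ($W{\left(H \right)} = 2 \left(-1\right) 2 = \left(-2\right) 2 = -4$)
$\left(W{\left(-20 \right)} - 100\right)^{2} = \left(-4 - 100\right)^{2} = \left(-104\right)^{2} = 10816$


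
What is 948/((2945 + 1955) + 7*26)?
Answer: 158/847 ≈ 0.18654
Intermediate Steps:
948/((2945 + 1955) + 7*26) = 948/(4900 + 182) = 948/5082 = 948*(1/5082) = 158/847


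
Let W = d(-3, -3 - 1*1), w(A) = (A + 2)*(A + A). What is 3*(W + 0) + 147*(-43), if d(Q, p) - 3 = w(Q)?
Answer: -6294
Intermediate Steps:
w(A) = 2*A*(2 + A) (w(A) = (2 + A)*(2*A) = 2*A*(2 + A))
d(Q, p) = 3 + 2*Q*(2 + Q)
W = 9 (W = 3 + 2*(-3)*(2 - 3) = 3 + 2*(-3)*(-1) = 3 + 6 = 9)
3*(W + 0) + 147*(-43) = 3*(9 + 0) + 147*(-43) = 3*9 - 6321 = 27 - 6321 = -6294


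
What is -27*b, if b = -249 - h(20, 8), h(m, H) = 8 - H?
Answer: 6723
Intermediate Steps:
b = -249 (b = -249 - (8 - 1*8) = -249 - (8 - 8) = -249 - 1*0 = -249 + 0 = -249)
-27*b = -27*(-249) = 6723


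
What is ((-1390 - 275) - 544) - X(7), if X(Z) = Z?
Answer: -2216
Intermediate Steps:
((-1390 - 275) - 544) - X(7) = ((-1390 - 275) - 544) - 1*7 = (-1665 - 544) - 7 = -2209 - 7 = -2216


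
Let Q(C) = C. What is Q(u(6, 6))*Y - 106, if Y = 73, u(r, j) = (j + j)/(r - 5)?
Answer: 770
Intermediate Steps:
u(r, j) = 2*j/(-5 + r) (u(r, j) = (2*j)/(-5 + r) = 2*j/(-5 + r))
Q(u(6, 6))*Y - 106 = (2*6/(-5 + 6))*73 - 106 = (2*6/1)*73 - 106 = (2*6*1)*73 - 106 = 12*73 - 106 = 876 - 106 = 770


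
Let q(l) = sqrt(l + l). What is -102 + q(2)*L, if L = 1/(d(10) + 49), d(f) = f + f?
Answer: -7036/69 ≈ -101.97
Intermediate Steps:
d(f) = 2*f
q(l) = sqrt(2)*sqrt(l) (q(l) = sqrt(2*l) = sqrt(2)*sqrt(l))
L = 1/69 (L = 1/(2*10 + 49) = 1/(20 + 49) = 1/69 ≈ 0.014493)
-102 + q(2)*L = -102 + (sqrt(2)*sqrt(2))*(1/69) = -102 + 2*(1/69) = -102 + 2/69 = -7036/69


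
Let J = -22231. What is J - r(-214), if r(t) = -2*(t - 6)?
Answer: -22671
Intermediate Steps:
r(t) = 12 - 2*t (r(t) = -2*(-6 + t) = 12 - 2*t)
J - r(-214) = -22231 - (12 - 2*(-214)) = -22231 - (12 + 428) = -22231 - 1*440 = -22231 - 440 = -22671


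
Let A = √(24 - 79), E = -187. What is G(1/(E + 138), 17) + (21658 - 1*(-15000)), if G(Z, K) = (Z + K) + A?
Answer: 1797074/49 + I*√55 ≈ 36675.0 + 7.4162*I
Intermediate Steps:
A = I*√55 (A = √(-55) = I*√55 ≈ 7.4162*I)
G(Z, K) = K + Z + I*√55 (G(Z, K) = (Z + K) + I*√55 = (K + Z) + I*√55 = K + Z + I*√55)
G(1/(E + 138), 17) + (21658 - 1*(-15000)) = (17 + 1/(-187 + 138) + I*√55) + (21658 - 1*(-15000)) = (17 + 1/(-49) + I*√55) + (21658 + 15000) = (17 - 1/49 + I*√55) + 36658 = (832/49 + I*√55) + 36658 = 1797074/49 + I*√55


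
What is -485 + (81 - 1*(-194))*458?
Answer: 125465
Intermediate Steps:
-485 + (81 - 1*(-194))*458 = -485 + (81 + 194)*458 = -485 + 275*458 = -485 + 125950 = 125465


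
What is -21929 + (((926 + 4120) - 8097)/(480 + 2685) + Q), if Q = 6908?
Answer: -15848172/1055 ≈ -15022.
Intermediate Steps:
-21929 + (((926 + 4120) - 8097)/(480 + 2685) + Q) = -21929 + (((926 + 4120) - 8097)/(480 + 2685) + 6908) = -21929 + ((5046 - 8097)/3165 + 6908) = -21929 + (-3051*1/3165 + 6908) = -21929 + (-1017/1055 + 6908) = -21929 + 7286923/1055 = -15848172/1055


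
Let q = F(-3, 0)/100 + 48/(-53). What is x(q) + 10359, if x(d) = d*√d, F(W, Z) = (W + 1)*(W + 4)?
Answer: 10359 - 2453*I*√260018/1404500 ≈ 10359.0 - 0.89059*I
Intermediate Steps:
F(W, Z) = (1 + W)*(4 + W)
q = -2453/2650 (q = (4 + (-3)² + 5*(-3))/100 + 48/(-53) = (4 + 9 - 15)*(1/100) + 48*(-1/53) = -2*1/100 - 48/53 = -1/50 - 48/53 = -2453/2650 ≈ -0.92566)
x(d) = d^(3/2)
x(q) + 10359 = (-2453/2650)^(3/2) + 10359 = -2453*I*√260018/1404500 + 10359 = 10359 - 2453*I*√260018/1404500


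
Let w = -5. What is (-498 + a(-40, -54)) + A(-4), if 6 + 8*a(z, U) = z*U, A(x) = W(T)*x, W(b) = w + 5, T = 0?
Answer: -915/4 ≈ -228.75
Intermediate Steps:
W(b) = 0 (W(b) = -5 + 5 = 0)
A(x) = 0 (A(x) = 0*x = 0)
a(z, U) = -¾ + U*z/8 (a(z, U) = -¾ + (z*U)/8 = -¾ + (U*z)/8 = -¾ + U*z/8)
(-498 + a(-40, -54)) + A(-4) = (-498 + (-¾ + (⅛)*(-54)*(-40))) + 0 = (-498 + (-¾ + 270)) + 0 = (-498 + 1077/4) + 0 = -915/4 + 0 = -915/4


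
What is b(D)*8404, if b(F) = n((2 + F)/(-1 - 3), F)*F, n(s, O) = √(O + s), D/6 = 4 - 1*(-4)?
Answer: 201696*√142 ≈ 2.4035e+6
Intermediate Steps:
D = 48 (D = 6*(4 - 1*(-4)) = 6*(4 + 4) = 6*8 = 48)
b(F) = F*√(-½ + 3*F/4) (b(F) = √(F + (2 + F)/(-1 - 3))*F = √(F + (2 + F)/(-4))*F = √(F + (2 + F)*(-¼))*F = √(F + (-½ - F/4))*F = √(-½ + 3*F/4)*F = F*√(-½ + 3*F/4))
b(D)*8404 = ((½)*48*√(-2 + 3*48))*8404 = ((½)*48*√(-2 + 144))*8404 = ((½)*48*√142)*8404 = (24*√142)*8404 = 201696*√142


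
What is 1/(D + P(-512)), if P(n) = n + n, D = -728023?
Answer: -1/729047 ≈ -1.3717e-6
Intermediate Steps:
P(n) = 2*n
1/(D + P(-512)) = 1/(-728023 + 2*(-512)) = 1/(-728023 - 1024) = 1/(-729047) = -1/729047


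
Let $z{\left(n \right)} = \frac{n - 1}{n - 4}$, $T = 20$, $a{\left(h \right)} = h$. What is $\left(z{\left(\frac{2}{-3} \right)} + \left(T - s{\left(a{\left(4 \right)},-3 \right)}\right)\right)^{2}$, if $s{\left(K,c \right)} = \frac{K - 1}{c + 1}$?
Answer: $\frac{23409}{49} \approx 477.73$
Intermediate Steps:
$s{\left(K,c \right)} = \frac{-1 + K}{1 + c}$
$z{\left(n \right)} = \frac{-1 + n}{-4 + n}$
$\left(z{\left(\frac{2}{-3} \right)} + \left(T - s{\left(a{\left(4 \right)},-3 \right)}\right)\right)^{2} = \left(\frac{-1 + \frac{2}{-3}}{-4 + \frac{2}{-3}} + \left(20 - \frac{-1 + 4}{1 - 3}\right)\right)^{2} = \left(\frac{-1 + 2 \left(- \frac{1}{3}\right)}{-4 + 2 \left(- \frac{1}{3}\right)} + \left(20 - \frac{1}{-2} \cdot 3\right)\right)^{2} = \left(\frac{-1 - \frac{2}{3}}{-4 - \frac{2}{3}} + \left(20 - \left(- \frac{1}{2}\right) 3\right)\right)^{2} = \left(\frac{1}{- \frac{14}{3}} \left(- \frac{5}{3}\right) + \left(20 - - \frac{3}{2}\right)\right)^{2} = \left(\left(- \frac{3}{14}\right) \left(- \frac{5}{3}\right) + \left(20 + \frac{3}{2}\right)\right)^{2} = \left(\frac{5}{14} + \frac{43}{2}\right)^{2} = \left(\frac{153}{7}\right)^{2} = \frac{23409}{49}$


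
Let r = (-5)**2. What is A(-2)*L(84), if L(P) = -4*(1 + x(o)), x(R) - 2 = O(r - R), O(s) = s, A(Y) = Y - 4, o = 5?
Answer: 552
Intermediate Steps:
A(Y) = -4 + Y
r = 25
x(R) = 27 - R (x(R) = 2 + (25 - R) = 27 - R)
L(P) = -92 (L(P) = -4*(1 + (27 - 1*5)) = -4*(1 + (27 - 5)) = -4*(1 + 22) = -4*23 = -92)
A(-2)*L(84) = (-4 - 2)*(-92) = -6*(-92) = 552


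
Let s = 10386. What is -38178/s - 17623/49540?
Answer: -115242811/28584580 ≈ -4.0316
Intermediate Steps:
-38178/s - 17623/49540 = -38178/10386 - 17623/49540 = -38178*1/10386 - 17623*1/49540 = -2121/577 - 17623/49540 = -115242811/28584580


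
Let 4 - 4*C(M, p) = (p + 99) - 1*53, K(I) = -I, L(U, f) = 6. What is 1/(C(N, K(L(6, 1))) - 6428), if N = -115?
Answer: -1/6437 ≈ -0.00015535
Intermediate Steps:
C(M, p) = -21/2 - p/4 (C(M, p) = 1 - ((p + 99) - 1*53)/4 = 1 - ((99 + p) - 53)/4 = 1 - (46 + p)/4 = 1 + (-23/2 - p/4) = -21/2 - p/4)
1/(C(N, K(L(6, 1))) - 6428) = 1/((-21/2 - (-1)*6/4) - 6428) = 1/((-21/2 - ¼*(-6)) - 6428) = 1/((-21/2 + 3/2) - 6428) = 1/(-9 - 6428) = 1/(-6437) = -1/6437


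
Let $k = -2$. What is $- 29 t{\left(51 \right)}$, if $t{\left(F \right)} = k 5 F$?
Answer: $14790$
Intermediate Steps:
$t{\left(F \right)} = - 10 F$ ($t{\left(F \right)} = \left(-2\right) 5 F = - 10 F$)
$- 29 t{\left(51 \right)} = - 29 \left(\left(-10\right) 51\right) = \left(-29\right) \left(-510\right) = 14790$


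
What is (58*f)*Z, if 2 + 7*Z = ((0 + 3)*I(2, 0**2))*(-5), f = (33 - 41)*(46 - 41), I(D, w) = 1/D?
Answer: 22040/7 ≈ 3148.6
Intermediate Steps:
f = -40 (f = -8*5 = -40)
Z = -19/14 (Z = -2/7 + (((0 + 3)/2)*(-5))/7 = -2/7 + ((3*(1/2))*(-5))/7 = -2/7 + ((3/2)*(-5))/7 = -2/7 + (1/7)*(-15/2) = -2/7 - 15/14 = -19/14 ≈ -1.3571)
(58*f)*Z = (58*(-40))*(-19/14) = -2320*(-19/14) = 22040/7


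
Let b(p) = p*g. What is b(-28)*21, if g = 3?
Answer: -1764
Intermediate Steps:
b(p) = 3*p (b(p) = p*3 = 3*p)
b(-28)*21 = (3*(-28))*21 = -84*21 = -1764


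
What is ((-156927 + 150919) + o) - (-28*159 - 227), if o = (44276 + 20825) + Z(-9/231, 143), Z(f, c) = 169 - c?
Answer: 63798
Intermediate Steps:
o = 65127 (o = (44276 + 20825) + (169 - 1*143) = 65101 + (169 - 143) = 65101 + 26 = 65127)
((-156927 + 150919) + o) - (-28*159 - 227) = ((-156927 + 150919) + 65127) - (-28*159 - 227) = (-6008 + 65127) - (-4452 - 227) = 59119 - 1*(-4679) = 59119 + 4679 = 63798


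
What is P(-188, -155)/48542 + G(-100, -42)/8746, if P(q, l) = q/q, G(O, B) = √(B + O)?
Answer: 1/48542 + I*√142/8746 ≈ 2.0601e-5 + 0.0013625*I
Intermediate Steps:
P(q, l) = 1
P(-188, -155)/48542 + G(-100, -42)/8746 = 1/48542 + √(-42 - 100)/8746 = 1*(1/48542) + √(-142)*(1/8746) = 1/48542 + (I*√142)*(1/8746) = 1/48542 + I*√142/8746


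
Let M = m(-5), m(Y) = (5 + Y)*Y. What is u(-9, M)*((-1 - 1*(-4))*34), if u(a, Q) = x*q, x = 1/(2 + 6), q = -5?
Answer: -255/4 ≈ -63.750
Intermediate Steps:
m(Y) = Y*(5 + Y)
x = ⅛ (x = 1/8 = ⅛ ≈ 0.12500)
M = 0 (M = -5*(5 - 5) = -5*0 = 0)
u(a, Q) = -5/8 (u(a, Q) = (⅛)*(-5) = -5/8)
u(-9, M)*((-1 - 1*(-4))*34) = -5*(-1 - 1*(-4))*34/8 = -5*(-1 + 4)*34/8 = -15*34/8 = -5/8*102 = -255/4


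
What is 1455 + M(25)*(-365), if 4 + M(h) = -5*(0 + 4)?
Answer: 10215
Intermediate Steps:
M(h) = -24 (M(h) = -4 - 5*(0 + 4) = -4 - 5*4 = -4 - 20 = -24)
1455 + M(25)*(-365) = 1455 - 24*(-365) = 1455 + 8760 = 10215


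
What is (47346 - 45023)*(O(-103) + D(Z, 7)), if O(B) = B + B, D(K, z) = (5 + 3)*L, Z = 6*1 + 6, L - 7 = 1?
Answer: -329866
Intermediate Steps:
L = 8 (L = 7 + 1 = 8)
Z = 12 (Z = 6 + 6 = 12)
D(K, z) = 64 (D(K, z) = (5 + 3)*8 = 8*8 = 64)
O(B) = 2*B
(47346 - 45023)*(O(-103) + D(Z, 7)) = (47346 - 45023)*(2*(-103) + 64) = 2323*(-206 + 64) = 2323*(-142) = -329866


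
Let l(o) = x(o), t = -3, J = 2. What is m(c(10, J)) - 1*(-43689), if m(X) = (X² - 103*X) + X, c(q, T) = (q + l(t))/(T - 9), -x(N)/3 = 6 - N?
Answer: 2128912/49 ≈ 43447.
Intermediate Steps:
x(N) = -18 + 3*N (x(N) = -3*(6 - N) = -18 + 3*N)
l(o) = -18 + 3*o
c(q, T) = (-27 + q)/(-9 + T) (c(q, T) = (q + (-18 + 3*(-3)))/(T - 9) = (q + (-18 - 9))/(-9 + T) = (q - 27)/(-9 + T) = (-27 + q)/(-9 + T))
m(X) = X² - 102*X
m(c(10, J)) - 1*(-43689) = ((-27 + 10)/(-9 + 2))*(-102 + (-27 + 10)/(-9 + 2)) - 1*(-43689) = (-17/(-7))*(-102 - 17/(-7)) + 43689 = (-⅐*(-17))*(-102 - ⅐*(-17)) + 43689 = 17*(-102 + 17/7)/7 + 43689 = (17/7)*(-697/7) + 43689 = -11849/49 + 43689 = 2128912/49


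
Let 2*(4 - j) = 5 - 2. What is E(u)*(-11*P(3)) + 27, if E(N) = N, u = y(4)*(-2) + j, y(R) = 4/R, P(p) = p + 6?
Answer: -45/2 ≈ -22.500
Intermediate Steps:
P(p) = 6 + p
j = 5/2 (j = 4 - (5 - 2)/2 = 4 - ½*3 = 4 - 3/2 = 5/2 ≈ 2.5000)
u = ½ (u = (4/4)*(-2) + 5/2 = (4*(¼))*(-2) + 5/2 = 1*(-2) + 5/2 = -2 + 5/2 = ½ ≈ 0.50000)
E(u)*(-11*P(3)) + 27 = (-11*(6 + 3))/2 + 27 = (-11*9)/2 + 27 = (½)*(-99) + 27 = -99/2 + 27 = -45/2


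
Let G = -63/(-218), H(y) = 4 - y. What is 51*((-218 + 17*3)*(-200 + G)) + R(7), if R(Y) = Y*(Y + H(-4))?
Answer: 370827519/218 ≈ 1.7010e+6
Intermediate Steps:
R(Y) = Y*(8 + Y) (R(Y) = Y*(Y + (4 - 1*(-4))) = Y*(Y + (4 + 4)) = Y*(Y + 8) = Y*(8 + Y))
G = 63/218 (G = -63*(-1/218) = 63/218 ≈ 0.28899)
51*((-218 + 17*3)*(-200 + G)) + R(7) = 51*((-218 + 17*3)*(-200 + 63/218)) + 7*(8 + 7) = 51*((-218 + 51)*(-43537/218)) + 7*15 = 51*(-167*(-43537/218)) + 105 = 51*(7270679/218) + 105 = 370804629/218 + 105 = 370827519/218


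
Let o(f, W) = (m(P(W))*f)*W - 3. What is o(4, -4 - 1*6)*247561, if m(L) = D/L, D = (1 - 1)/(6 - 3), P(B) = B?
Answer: -742683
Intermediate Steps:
D = 0 (D = 0/3 = 0*(1/3) = 0)
m(L) = 0 (m(L) = 0/L = 0)
o(f, W) = -3 (o(f, W) = (0*f)*W - 3 = 0*W - 3 = 0 - 3 = -3)
o(4, -4 - 1*6)*247561 = -3*247561 = -742683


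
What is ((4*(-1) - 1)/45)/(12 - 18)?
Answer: 1/54 ≈ 0.018519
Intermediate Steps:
((4*(-1) - 1)/45)/(12 - 18) = ((-4 - 1)*(1/45))/(-6) = -5*1/45*(-1/6) = -1/9*(-1/6) = 1/54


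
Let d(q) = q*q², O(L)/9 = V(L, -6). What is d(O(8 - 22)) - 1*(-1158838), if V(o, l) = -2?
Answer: 1153006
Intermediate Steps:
O(L) = -18 (O(L) = 9*(-2) = -18)
d(q) = q³
d(O(8 - 22)) - 1*(-1158838) = (-18)³ - 1*(-1158838) = -5832 + 1158838 = 1153006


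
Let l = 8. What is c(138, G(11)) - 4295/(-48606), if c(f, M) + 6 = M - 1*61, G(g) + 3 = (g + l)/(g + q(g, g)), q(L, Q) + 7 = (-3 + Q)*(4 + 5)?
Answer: -6771947/97212 ≈ -69.662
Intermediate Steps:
q(L, Q) = -34 + 9*Q (q(L, Q) = -7 + (-3 + Q)*(4 + 5) = -7 + (-3 + Q)*9 = -7 + (-27 + 9*Q) = -34 + 9*Q)
G(g) = -3 + (8 + g)/(-34 + 10*g) (G(g) = -3 + (g + 8)/(g + (-34 + 9*g)) = -3 + (8 + g)/(-34 + 10*g))
c(f, M) = -67 + M (c(f, M) = -6 + (M - 1*61) = -6 + (M - 61) = -6 + (-61 + M) = -67 + M)
c(138, G(11)) - 4295/(-48606) = (-67 + (110 - 29*11)/(2*(-17 + 5*11))) - 4295/(-48606) = (-67 + (110 - 319)/(2*(-17 + 55))) - 4295*(-1)/48606 = (-67 + (½)*(-209)/38) - 1*(-4295/48606) = (-67 + (½)*(1/38)*(-209)) + 4295/48606 = (-67 - 11/4) + 4295/48606 = -279/4 + 4295/48606 = -6771947/97212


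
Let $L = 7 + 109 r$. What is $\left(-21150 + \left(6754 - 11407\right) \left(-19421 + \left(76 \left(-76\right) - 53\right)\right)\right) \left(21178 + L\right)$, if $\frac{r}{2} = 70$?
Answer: $4281088459500$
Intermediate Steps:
$r = 140$ ($r = 2 \cdot 70 = 140$)
$L = 15267$ ($L = 7 + 109 \cdot 140 = 7 + 15260 = 15267$)
$\left(-21150 + \left(6754 - 11407\right) \left(-19421 + \left(76 \left(-76\right) - 53\right)\right)\right) \left(21178 + L\right) = \left(-21150 + \left(6754 - 11407\right) \left(-19421 + \left(76 \left(-76\right) - 53\right)\right)\right) \left(21178 + 15267\right) = \left(-21150 - 4653 \left(-19421 - 5829\right)\right) 36445 = \left(-21150 - -117488250\right) 36445 = \left(-21150 + 117488250\right) 36445 = 117467100 \cdot 36445 = 4281088459500$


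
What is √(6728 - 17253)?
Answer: 5*I*√421 ≈ 102.59*I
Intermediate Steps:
√(6728 - 17253) = √(-10525) = 5*I*√421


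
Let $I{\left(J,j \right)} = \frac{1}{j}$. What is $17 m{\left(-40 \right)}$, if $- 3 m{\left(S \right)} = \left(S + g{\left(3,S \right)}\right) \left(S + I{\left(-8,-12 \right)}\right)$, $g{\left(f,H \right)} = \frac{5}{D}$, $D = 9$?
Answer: $- \frac{2902835}{324} \approx -8959.4$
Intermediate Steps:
$g{\left(f,H \right)} = \frac{5}{9}$
$m{\left(S \right)} = - \frac{\left(- \frac{1}{12} + S\right) \left(\frac{5}{9} + S\right)}{3}$ ($m{\left(S \right)} = - \frac{\left(S + \frac{5}{9}\right) \left(S + \frac{1}{-12}\right)}{3} = - \frac{\left(\frac{5}{9} + S\right) \left(S - \frac{1}{12}\right)}{3} = - \frac{\left(\frac{5}{9} + S\right) \left(- \frac{1}{12} + S\right)}{3} = - \frac{\left(- \frac{1}{12} + S\right) \left(\frac{5}{9} + S\right)}{3}$)
$17 m{\left(-40 \right)} = 17 \left(\frac{5}{324} - - \frac{170}{27} - \frac{\left(-40\right)^{2}}{3}\right) = 17 \left(\frac{5}{324} + \frac{170}{27} - \frac{1600}{3}\right) = 17 \left(- \frac{170755}{324}\right) = - \frac{2902835}{324}$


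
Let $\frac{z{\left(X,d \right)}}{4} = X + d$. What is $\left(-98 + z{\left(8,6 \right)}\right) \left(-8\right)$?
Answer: $336$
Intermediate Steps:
$z{\left(X,d \right)} = 4 X + 4 d$ ($z{\left(X,d \right)} = 4 \left(X + d\right) = 4 X + 4 d$)
$\left(-98 + z{\left(8,6 \right)}\right) \left(-8\right) = \left(-98 + \left(4 \cdot 8 + 4 \cdot 6\right)\right) \left(-8\right) = \left(-98 + \left(32 + 24\right)\right) \left(-8\right) = \left(-98 + 56\right) \left(-8\right) = \left(-42\right) \left(-8\right) = 336$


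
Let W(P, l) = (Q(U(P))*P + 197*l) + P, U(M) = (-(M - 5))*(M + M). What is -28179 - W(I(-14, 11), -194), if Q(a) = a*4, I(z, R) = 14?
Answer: 24137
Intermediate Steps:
U(M) = 2*M*(5 - M) (U(M) = (-(-5 + M))*(2*M) = (5 - M)*(2*M) = 2*M*(5 - M))
Q(a) = 4*a
W(P, l) = P + 197*l + 8*P**2*(5 - P) (W(P, l) = ((4*(2*P*(5 - P)))*P + 197*l) + P = ((8*P*(5 - P))*P + 197*l) + P = (8*P**2*(5 - P) + 197*l) + P = (197*l + 8*P**2*(5 - P)) + P = P + 197*l + 8*P**2*(5 - P))
-28179 - W(I(-14, 11), -194) = -28179 - (14 + 197*(-194) + 8*14**2*(5 - 1*14)) = -28179 - (14 - 38218 + 8*196*(5 - 14)) = -28179 - (14 - 38218 + 8*196*(-9)) = -28179 - (14 - 38218 - 14112) = -28179 - 1*(-52316) = -28179 + 52316 = 24137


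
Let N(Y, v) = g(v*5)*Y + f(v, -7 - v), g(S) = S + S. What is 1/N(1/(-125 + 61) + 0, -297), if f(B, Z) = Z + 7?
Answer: 32/10989 ≈ 0.0029120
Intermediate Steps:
f(B, Z) = 7 + Z
g(S) = 2*S
N(Y, v) = -v + 10*Y*v (N(Y, v) = (2*(v*5))*Y + (7 + (-7 - v)) = (2*(5*v))*Y - v = (10*v)*Y - v = 10*Y*v - v = -v + 10*Y*v)
1/N(1/(-125 + 61) + 0, -297) = 1/(-297*(-1 + 10*(1/(-125 + 61) + 0))) = 1/(-297*(-1 + 10*(1/(-64) + 0))) = 1/(-297*(-1 + 10*(-1/64 + 0))) = 1/(-297*(-1 + 10*(-1/64))) = 1/(-297*(-1 - 5/32)) = 1/(-297*(-37/32)) = 1/(10989/32) = 32/10989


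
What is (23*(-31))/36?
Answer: -713/36 ≈ -19.806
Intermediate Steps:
(23*(-31))/36 = -713*1/36 = -713/36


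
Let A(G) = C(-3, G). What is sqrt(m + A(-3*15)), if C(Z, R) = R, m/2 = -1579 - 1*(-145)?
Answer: I*sqrt(2913) ≈ 53.972*I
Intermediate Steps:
m = -2868 (m = 2*(-1579 - 1*(-145)) = 2*(-1579 + 145) = 2*(-1434) = -2868)
A(G) = G
sqrt(m + A(-3*15)) = sqrt(-2868 - 3*15) = sqrt(-2868 - 45) = sqrt(-2913) = I*sqrt(2913)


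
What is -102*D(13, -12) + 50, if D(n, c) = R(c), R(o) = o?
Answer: 1274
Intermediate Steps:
D(n, c) = c
-102*D(13, -12) + 50 = -102*(-12) + 50 = 1224 + 50 = 1274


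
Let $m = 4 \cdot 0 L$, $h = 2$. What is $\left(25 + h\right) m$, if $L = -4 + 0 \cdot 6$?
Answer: $0$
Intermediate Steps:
$L = -4$ ($L = -4 + 0 = -4$)
$m = 0$ ($m = 4 \cdot 0 \left(-4\right) = 0 \left(-4\right) = 0$)
$\left(25 + h\right) m = \left(25 + 2\right) 0 = 27 \cdot 0 = 0$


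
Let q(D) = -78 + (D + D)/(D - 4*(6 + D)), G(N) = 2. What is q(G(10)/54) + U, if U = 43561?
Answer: 28307431/651 ≈ 43483.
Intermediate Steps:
q(D) = -78 + 2*D/(-24 - 3*D) (q(D) = -78 + (2*D)/(D + (-24 - 4*D)) = -78 + (2*D)/(-24 - 3*D) = -78 + 2*D/(-24 - 3*D))
q(G(10)/54) + U = 4*(-468 - 118/54)/(3*(8 + 2/54)) + 43561 = 4*(-468 - 118/54)/(3*(8 + 2*(1/54))) + 43561 = 4*(-468 - 59*1/27)/(3*(8 + 1/27)) + 43561 = 4*(-468 - 59/27)/(3*(217/27)) + 43561 = (4/3)*(27/217)*(-12695/27) + 43561 = -50780/651 + 43561 = 28307431/651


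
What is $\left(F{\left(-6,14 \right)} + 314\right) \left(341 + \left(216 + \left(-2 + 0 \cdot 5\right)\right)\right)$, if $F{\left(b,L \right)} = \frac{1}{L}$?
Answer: $\frac{2440335}{14} \approx 1.7431 \cdot 10^{5}$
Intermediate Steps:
$\left(F{\left(-6,14 \right)} + 314\right) \left(341 + \left(216 + \left(-2 + 0 \cdot 5\right)\right)\right) = \left(\frac{1}{14} + 314\right) \left(341 + \left(216 + \left(-2 + 0 \cdot 5\right)\right)\right) = \left(\frac{1}{14} + 314\right) \left(341 + \left(216 + \left(-2 + 0\right)\right)\right) = \frac{4397 \left(341 + \left(216 - 2\right)\right)}{14} = \frac{4397 \left(341 + 214\right)}{14} = \frac{4397}{14} \cdot 555 = \frac{2440335}{14}$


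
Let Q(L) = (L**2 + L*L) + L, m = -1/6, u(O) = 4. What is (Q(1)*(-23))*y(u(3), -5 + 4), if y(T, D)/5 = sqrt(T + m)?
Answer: -115*sqrt(138)/2 ≈ -675.47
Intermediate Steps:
m = -1/6 (m = -1*1/6 = -1/6 ≈ -0.16667)
Q(L) = L + 2*L**2 (Q(L) = (L**2 + L**2) + L = 2*L**2 + L = L + 2*L**2)
y(T, D) = 5*sqrt(-1/6 + T) (y(T, D) = 5*sqrt(T - 1/6) = 5*sqrt(-1/6 + T))
(Q(1)*(-23))*y(u(3), -5 + 4) = ((1*(1 + 2*1))*(-23))*(5*sqrt(-6 + 36*4)/6) = ((1*(1 + 2))*(-23))*(5*sqrt(-6 + 144)/6) = ((1*3)*(-23))*(5*sqrt(138)/6) = (3*(-23))*(5*sqrt(138)/6) = -115*sqrt(138)/2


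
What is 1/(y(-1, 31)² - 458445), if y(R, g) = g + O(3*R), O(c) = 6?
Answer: -1/457076 ≈ -2.1878e-6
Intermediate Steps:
y(R, g) = 6 + g (y(R, g) = g + 6 = 6 + g)
1/(y(-1, 31)² - 458445) = 1/((6 + 31)² - 458445) = 1/(37² - 458445) = 1/(1369 - 458445) = 1/(-457076) = -1/457076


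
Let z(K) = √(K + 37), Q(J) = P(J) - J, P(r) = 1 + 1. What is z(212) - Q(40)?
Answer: 38 + √249 ≈ 53.780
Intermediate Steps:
P(r) = 2
Q(J) = 2 - J
z(K) = √(37 + K)
z(212) - Q(40) = √(37 + 212) - (2 - 1*40) = √249 - (2 - 40) = √249 - 1*(-38) = √249 + 38 = 38 + √249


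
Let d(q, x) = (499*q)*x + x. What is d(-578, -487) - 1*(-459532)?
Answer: 140920559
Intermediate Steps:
d(q, x) = x + 499*q*x (d(q, x) = 499*q*x + x = x + 499*q*x)
d(-578, -487) - 1*(-459532) = -487*(1 + 499*(-578)) - 1*(-459532) = -487*(1 - 288422) + 459532 = -487*(-288421) + 459532 = 140461027 + 459532 = 140920559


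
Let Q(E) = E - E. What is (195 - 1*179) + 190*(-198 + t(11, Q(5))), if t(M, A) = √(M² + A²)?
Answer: -35514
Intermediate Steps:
Q(E) = 0
t(M, A) = √(A² + M²)
(195 - 1*179) + 190*(-198 + t(11, Q(5))) = (195 - 1*179) + 190*(-198 + √(0² + 11²)) = (195 - 179) + 190*(-198 + √(0 + 121)) = 16 + 190*(-198 + √121) = 16 + 190*(-198 + 11) = 16 + 190*(-187) = 16 - 35530 = -35514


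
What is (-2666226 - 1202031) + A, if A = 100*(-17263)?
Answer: -5594557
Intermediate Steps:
A = -1726300
(-2666226 - 1202031) + A = (-2666226 - 1202031) - 1726300 = -3868257 - 1726300 = -5594557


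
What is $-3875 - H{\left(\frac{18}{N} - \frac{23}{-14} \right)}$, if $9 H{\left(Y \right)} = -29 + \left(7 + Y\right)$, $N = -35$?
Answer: $- \frac{813263}{210} \approx -3872.7$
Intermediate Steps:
$H{\left(Y \right)} = - \frac{22}{9} + \frac{Y}{9}$ ($H{\left(Y \right)} = \frac{-29 + \left(7 + Y\right)}{9} = \frac{-22 + Y}{9} = - \frac{22}{9} + \frac{Y}{9}$)
$-3875 - H{\left(\frac{18}{N} - \frac{23}{-14} \right)} = -3875 - \left(- \frac{22}{9} + \frac{\frac{18}{-35} - \frac{23}{-14}}{9}\right) = -3875 - \left(- \frac{22}{9} + \frac{18 \left(- \frac{1}{35}\right) - - \frac{23}{14}}{9}\right) = -3875 - \left(- \frac{22}{9} + \frac{- \frac{18}{35} + \frac{23}{14}}{9}\right) = -3875 - \left(- \frac{22}{9} + \frac{1}{9} \cdot \frac{79}{70}\right) = -3875 - \left(- \frac{22}{9} + \frac{79}{630}\right) = -3875 - - \frac{487}{210} = -3875 + \frac{487}{210} = - \frac{813263}{210}$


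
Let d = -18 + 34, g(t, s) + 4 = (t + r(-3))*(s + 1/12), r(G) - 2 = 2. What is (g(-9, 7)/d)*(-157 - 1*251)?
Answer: 8041/8 ≈ 1005.1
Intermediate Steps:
r(G) = 4 (r(G) = 2 + 2 = 4)
g(t, s) = -4 + (4 + t)*(1/12 + s) (g(t, s) = -4 + (t + 4)*(s + 1/12) = -4 + (4 + t)*(s + 1/12) = -4 + (4 + t)*(1/12 + s))
d = 16
(g(-9, 7)/d)*(-157 - 1*251) = ((-11/3 + 4*7 + (1/12)*(-9) + 7*(-9))/16)*(-157 - 1*251) = ((-11/3 + 28 - ¾ - 63)*(1/16))*(-157 - 251) = -473/12*1/16*(-408) = -473/192*(-408) = 8041/8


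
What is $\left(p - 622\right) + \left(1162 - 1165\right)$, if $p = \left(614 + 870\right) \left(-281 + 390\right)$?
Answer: $161131$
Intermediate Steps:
$p = 161756$ ($p = 1484 \cdot 109 = 161756$)
$\left(p - 622\right) + \left(1162 - 1165\right) = \left(161756 - 622\right) + \left(1162 - 1165\right) = 161134 + \left(1162 - 1165\right) = 161134 - 3 = 161131$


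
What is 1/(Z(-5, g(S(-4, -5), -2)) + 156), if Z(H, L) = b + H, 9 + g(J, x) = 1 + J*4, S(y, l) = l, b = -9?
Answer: 1/142 ≈ 0.0070423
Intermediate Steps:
g(J, x) = -8 + 4*J (g(J, x) = -9 + (1 + J*4) = -9 + (1 + 4*J) = -8 + 4*J)
Z(H, L) = -9 + H
1/(Z(-5, g(S(-4, -5), -2)) + 156) = 1/((-9 - 5) + 156) = 1/(-14 + 156) = 1/142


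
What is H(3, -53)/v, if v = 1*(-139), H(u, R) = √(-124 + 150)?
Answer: -√26/139 ≈ -0.036684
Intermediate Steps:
H(u, R) = √26
v = -139
H(3, -53)/v = √26/(-139) = √26*(-1/139) = -√26/139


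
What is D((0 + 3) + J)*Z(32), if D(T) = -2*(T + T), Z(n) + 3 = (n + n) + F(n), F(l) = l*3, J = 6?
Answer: -5652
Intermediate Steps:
F(l) = 3*l
Z(n) = -3 + 5*n (Z(n) = -3 + ((n + n) + 3*n) = -3 + (2*n + 3*n) = -3 + 5*n)
D(T) = -4*T
D((0 + 3) + J)*Z(32) = (-4*((0 + 3) + 6))*(-3 + 5*32) = (-4*(3 + 6))*(-3 + 160) = -4*9*157 = -36*157 = -5652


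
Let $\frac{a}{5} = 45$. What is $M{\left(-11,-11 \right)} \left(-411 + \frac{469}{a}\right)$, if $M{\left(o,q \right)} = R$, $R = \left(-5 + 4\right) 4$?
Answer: $\frac{368024}{225} \approx 1635.7$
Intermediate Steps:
$a = 225$ ($a = 5 \cdot 45 = 225$)
$R = -4$ ($R = \left(-1\right) 4 = -4$)
$M{\left(o,q \right)} = -4$
$M{\left(-11,-11 \right)} \left(-411 + \frac{469}{a}\right) = - 4 \left(-411 + \frac{469}{225}\right) = \left(-4\right) \left(- \frac{92006}{225}\right) = \frac{368024}{225}$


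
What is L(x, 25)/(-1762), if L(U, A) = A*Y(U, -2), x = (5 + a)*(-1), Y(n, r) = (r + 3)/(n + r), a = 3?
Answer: 5/3524 ≈ 0.0014188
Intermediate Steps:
Y(n, r) = (3 + r)/(n + r)
x = -8 (x = (5 + 3)*(-1) = 8*(-1) = -8)
L(U, A) = A/(-2 + U) (L(U, A) = A*((3 - 2)/(U - 2)) = A*(1/(-2 + U)) = A/(-2 + U))
L(x, 25)/(-1762) = (25/(-2 - 8))/(-1762) = (25/(-10))*(-1/1762) = (25*(-1/10))*(-1/1762) = -5/2*(-1/1762) = 5/3524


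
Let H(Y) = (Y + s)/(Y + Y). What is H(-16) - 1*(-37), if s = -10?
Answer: 605/16 ≈ 37.813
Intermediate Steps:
H(Y) = (-10 + Y)/(2*Y) (H(Y) = (Y - 10)/(Y + Y) = (-10 + Y)/((2*Y)) = (-10 + Y)*(1/(2*Y)) = (-10 + Y)/(2*Y))
H(-16) - 1*(-37) = (1/2)*(-10 - 16)/(-16) - 1*(-37) = (1/2)*(-1/16)*(-26) + 37 = 13/16 + 37 = 605/16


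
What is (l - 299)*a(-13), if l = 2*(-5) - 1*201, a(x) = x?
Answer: 6630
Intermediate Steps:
l = -211 (l = -10 - 201 = -211)
(l - 299)*a(-13) = (-211 - 299)*(-13) = -510*(-13) = 6630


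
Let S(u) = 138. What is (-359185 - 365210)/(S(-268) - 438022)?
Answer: 724395/437884 ≈ 1.6543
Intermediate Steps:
(-359185 - 365210)/(S(-268) - 438022) = (-359185 - 365210)/(138 - 438022) = -724395/(-437884) = -724395*(-1/437884) = 724395/437884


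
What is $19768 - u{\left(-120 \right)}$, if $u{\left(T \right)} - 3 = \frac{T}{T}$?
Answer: $19764$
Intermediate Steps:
$u{\left(T \right)} = 4$ ($u{\left(T \right)} = 3 + \frac{T}{T} = 3 + 1 = 4$)
$19768 - u{\left(-120 \right)} = 19768 - 4 = 19764$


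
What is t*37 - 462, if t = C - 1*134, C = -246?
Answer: -14522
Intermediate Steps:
t = -380 (t = -246 - 1*134 = -246 - 134 = -380)
t*37 - 462 = -380*37 - 462 = -14060 - 462 = -14522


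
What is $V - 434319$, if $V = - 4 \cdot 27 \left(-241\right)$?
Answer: $-408291$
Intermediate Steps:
$V = 26028$ ($V = \left(-4\right) \left(-6507\right) = 26028$)
$V - 434319 = 26028 - 434319 = -408291$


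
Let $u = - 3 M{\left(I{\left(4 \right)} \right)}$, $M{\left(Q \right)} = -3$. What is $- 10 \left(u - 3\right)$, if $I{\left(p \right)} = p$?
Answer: $-60$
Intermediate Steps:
$u = 9$ ($u = \left(-3\right) \left(-3\right) = 9$)
$- 10 \left(u - 3\right) = - 10 \left(9 - 3\right) = \left(-10\right) 6 = -60$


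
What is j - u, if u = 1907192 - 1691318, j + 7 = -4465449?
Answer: -4681330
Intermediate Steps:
j = -4465456 (j = -7 - 4465449 = -4465456)
u = 215874
j - u = -4465456 - 1*215874 = -4465456 - 215874 = -4681330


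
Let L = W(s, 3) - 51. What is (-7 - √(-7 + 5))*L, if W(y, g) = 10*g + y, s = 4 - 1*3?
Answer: 140 + 20*I*√2 ≈ 140.0 + 28.284*I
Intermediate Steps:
s = 1 (s = 4 - 3 = 1)
W(y, g) = y + 10*g
L = -20 (L = (1 + 10*3) - 51 = (1 + 30) - 51 = 31 - 51 = -20)
(-7 - √(-7 + 5))*L = (-7 - √(-7 + 5))*(-20) = (-7 - √(-2))*(-20) = (-7 - I*√2)*(-20) = 140 + 20*I*√2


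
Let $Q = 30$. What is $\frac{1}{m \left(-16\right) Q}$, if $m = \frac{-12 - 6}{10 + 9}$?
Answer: $\frac{19}{8640} \approx 0.0021991$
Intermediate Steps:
$m = - \frac{18}{19} \approx -0.94737$
$\frac{1}{m \left(-16\right) Q} = \frac{1}{\left(- \frac{18}{19}\right) \left(-16\right) 30} = \frac{1}{\frac{288}{19} \cdot 30} = \frac{1}{\frac{8640}{19}} = \frac{19}{8640}$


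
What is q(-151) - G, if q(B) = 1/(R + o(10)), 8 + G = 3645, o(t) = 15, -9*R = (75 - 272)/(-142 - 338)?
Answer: -234956791/64603 ≈ -3636.9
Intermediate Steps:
R = -197/4320 (R = -(75 - 272)/(9*(-142 - 338)) = -(-197)/(9*(-480)) = -(-197)*(-1)/(9*480) = -⅑*197/480 = -197/4320 ≈ -0.045602)
G = 3637 (G = -8 + 3645 = 3637)
q(B) = 4320/64603 (q(B) = 1/(-197/4320 + 15) = 1/(64603/4320) = 4320/64603)
q(-151) - G = 4320/64603 - 1*3637 = 4320/64603 - 3637 = -234956791/64603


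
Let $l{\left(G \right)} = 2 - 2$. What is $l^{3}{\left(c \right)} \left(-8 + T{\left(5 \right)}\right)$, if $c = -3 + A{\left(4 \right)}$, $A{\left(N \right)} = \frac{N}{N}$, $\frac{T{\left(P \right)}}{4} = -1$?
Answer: $0$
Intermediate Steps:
$T{\left(P \right)} = -4$ ($T{\left(P \right)} = 4 \left(-1\right) = -4$)
$A{\left(N \right)} = 1$
$c = -2$ ($c = -3 + 1 = -2$)
$l{\left(G \right)} = 0$ ($l{\left(G \right)} = 2 - 2 = 0$)
$l^{3}{\left(c \right)} \left(-8 + T{\left(5 \right)}\right) = 0^{3} \left(-8 - 4\right) = 0 \left(-12\right) = 0$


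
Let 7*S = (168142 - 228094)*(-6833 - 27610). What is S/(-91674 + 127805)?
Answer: 2064926736/252917 ≈ 8164.4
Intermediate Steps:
S = 2064926736/7 (S = ((168142 - 228094)*(-6833 - 27610))/7 = (-59952*(-34443))/7 = (⅐)*2064926736 = 2064926736/7 ≈ 2.9499e+8)
S/(-91674 + 127805) = 2064926736/(7*(-91674 + 127805)) = (2064926736/7)/36131 = (2064926736/7)*(1/36131) = 2064926736/252917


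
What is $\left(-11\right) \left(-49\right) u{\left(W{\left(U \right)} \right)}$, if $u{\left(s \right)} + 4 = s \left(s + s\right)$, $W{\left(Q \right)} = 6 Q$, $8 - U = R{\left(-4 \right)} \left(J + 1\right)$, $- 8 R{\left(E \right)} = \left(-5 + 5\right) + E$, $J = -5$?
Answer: $3878644$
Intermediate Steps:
$R{\left(E \right)} = - \frac{E}{8}$ ($R{\left(E \right)} = - \frac{\left(-5 + 5\right) + E}{8} = - \frac{0 + E}{8} = - \frac{E}{8}$)
$U = 10$ ($U = 8 - \left(- \frac{1}{8}\right) \left(-4\right) \left(-5 + 1\right) = 8 - \frac{1}{2} \left(-4\right) = 8 - -2 = 8 + 2 = 10$)
$u{\left(s \right)} = -4 + 2 s^{2}$ ($u{\left(s \right)} = -4 + s \left(s + s\right) = -4 + s 2 s = -4 + 2 s^{2}$)
$\left(-11\right) \left(-49\right) u{\left(W{\left(U \right)} \right)} = \left(-11\right) \left(-49\right) \left(-4 + 2 \left(6 \cdot 10\right)^{2}\right) = 539 \left(-4 + 2 \cdot 60^{2}\right) = 539 \left(-4 + 2 \cdot 3600\right) = 539 \left(-4 + 7200\right) = 539 \cdot 7196 = 3878644$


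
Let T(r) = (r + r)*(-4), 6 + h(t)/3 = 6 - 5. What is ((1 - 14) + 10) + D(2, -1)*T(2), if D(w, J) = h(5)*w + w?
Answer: 445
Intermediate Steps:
h(t) = -15 (h(t) = -18 + 3*(6 - 5) = -18 + 3*1 = -18 + 3 = -15)
D(w, J) = -14*w (D(w, J) = -15*w + w = -14*w)
T(r) = -8*r (T(r) = (2*r)*(-4) = -8*r)
((1 - 14) + 10) + D(2, -1)*T(2) = ((1 - 14) + 10) + (-14*2)*(-8*2) = (-13 + 10) - 28*(-16) = -3 + 448 = 445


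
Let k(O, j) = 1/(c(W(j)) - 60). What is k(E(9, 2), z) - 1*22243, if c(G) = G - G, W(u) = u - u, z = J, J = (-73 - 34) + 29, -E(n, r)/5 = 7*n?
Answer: -1334581/60 ≈ -22243.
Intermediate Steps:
E(n, r) = -35*n
J = -78 (J = -107 + 29 = -78)
z = -78
W(u) = 0
c(G) = 0
k(O, j) = -1/60 (k(O, j) = 1/(0 - 60) = 1/(-60) = -1/60)
k(E(9, 2), z) - 1*22243 = -1/60 - 1*22243 = -1/60 - 22243 = -1334581/60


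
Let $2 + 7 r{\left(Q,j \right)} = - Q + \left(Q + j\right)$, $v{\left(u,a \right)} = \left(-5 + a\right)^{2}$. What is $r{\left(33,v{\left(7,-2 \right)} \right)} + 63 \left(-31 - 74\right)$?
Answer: $- \frac{46258}{7} \approx -6608.3$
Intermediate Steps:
$r{\left(Q,j \right)} = - \frac{2}{7} + \frac{j}{7}$ ($r{\left(Q,j \right)} = - \frac{2}{7} + \frac{- Q + \left(Q + j\right)}{7} = - \frac{2}{7} + \frac{j}{7}$)
$r{\left(33,v{\left(7,-2 \right)} \right)} + 63 \left(-31 - 74\right) = \left(- \frac{2}{7} + \frac{\left(-5 - 2\right)^{2}}{7}\right) + 63 \left(-31 - 74\right) = \left(- \frac{2}{7} + \frac{\left(-7\right)^{2}}{7}\right) + 63 \left(-105\right) = \left(- \frac{2}{7} + \frac{1}{7} \cdot 49\right) - 6615 = \left(- \frac{2}{7} + 7\right) - 6615 = \frac{47}{7} - 6615 = - \frac{46258}{7}$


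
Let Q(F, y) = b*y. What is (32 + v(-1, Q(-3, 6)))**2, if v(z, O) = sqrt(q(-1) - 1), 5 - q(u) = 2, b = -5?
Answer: (32 + sqrt(2))**2 ≈ 1116.5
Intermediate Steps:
Q(F, y) = -5*y
q(u) = 3 (q(u) = 5 - 1*2 = 5 - 2 = 3)
v(z, O) = sqrt(2) (v(z, O) = sqrt(3 - 1) = sqrt(2))
(32 + v(-1, Q(-3, 6)))**2 = (32 + sqrt(2))**2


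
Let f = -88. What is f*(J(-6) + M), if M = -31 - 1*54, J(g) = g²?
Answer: 4312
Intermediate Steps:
M = -85 (M = -31 - 54 = -85)
f*(J(-6) + M) = -88*((-6)² - 85) = -88*(36 - 85) = -88*(-49) = 4312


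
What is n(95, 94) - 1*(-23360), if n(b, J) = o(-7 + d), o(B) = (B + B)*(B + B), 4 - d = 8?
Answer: 23844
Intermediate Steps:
d = -4 (d = 4 - 1*8 = 4 - 8 = -4)
o(B) = 4*B**2 (o(B) = (2*B)*(2*B) = 4*B**2)
n(b, J) = 484 (n(b, J) = 4*(-7 - 4)**2 = 4*(-11)**2 = 4*121 = 484)
n(95, 94) - 1*(-23360) = 484 - 1*(-23360) = 484 + 23360 = 23844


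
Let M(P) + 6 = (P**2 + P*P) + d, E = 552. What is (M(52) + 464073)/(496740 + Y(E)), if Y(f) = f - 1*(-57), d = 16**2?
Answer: 156577/165783 ≈ 0.94447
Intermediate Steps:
d = 256
Y(f) = 57 + f (Y(f) = f + 57 = 57 + f)
M(P) = 250 + 2*P**2 (M(P) = -6 + ((P**2 + P*P) + 256) = -6 + ((P**2 + P**2) + 256) = -6 + (2*P**2 + 256) = -6 + (256 + 2*P**2) = 250 + 2*P**2)
(M(52) + 464073)/(496740 + Y(E)) = ((250 + 2*52**2) + 464073)/(496740 + (57 + 552)) = ((250 + 2*2704) + 464073)/(496740 + 609) = ((250 + 5408) + 464073)/497349 = (5658 + 464073)*(1/497349) = 469731*(1/497349) = 156577/165783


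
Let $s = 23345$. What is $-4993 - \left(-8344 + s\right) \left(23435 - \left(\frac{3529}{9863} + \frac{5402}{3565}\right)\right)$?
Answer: $- \frac{1765741611167407}{5023085} \approx -3.5153 \cdot 10^{8}$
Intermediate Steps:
$-4993 - \left(-8344 + s\right) \left(23435 - \left(\frac{3529}{9863} + \frac{5402}{3565}\right)\right) = -4993 - \left(-8344 + 23345\right) \left(23435 - \left(\frac{3529}{9863} + \frac{5402}{3565}\right)\right) = -4993 - 15001 \left(23435 - \frac{65860811}{35161595}\right) = -4993 - 15001 \cdot \frac{823946118014}{35161595} = -4993 - \frac{1765716530904002}{5023085} = - \frac{1765741611167407}{5023085}$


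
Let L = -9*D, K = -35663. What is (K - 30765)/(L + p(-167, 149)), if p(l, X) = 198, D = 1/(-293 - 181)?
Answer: -10495624/31287 ≈ -335.46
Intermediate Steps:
D = -1/474 (D = 1/(-474) = -1/474 ≈ -0.0021097)
L = 3/158 (L = -9*(-1/474) = 3/158 ≈ 0.018987)
(K - 30765)/(L + p(-167, 149)) = (-35663 - 30765)/(3/158 + 198) = -66428/31287/158 = -66428*158/31287 = -10495624/31287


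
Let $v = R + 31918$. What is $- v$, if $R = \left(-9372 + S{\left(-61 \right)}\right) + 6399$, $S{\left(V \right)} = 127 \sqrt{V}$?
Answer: $-28945 - 127 i \sqrt{61} \approx -28945.0 - 991.9 i$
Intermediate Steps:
$R = -2973 + 127 i \sqrt{61}$ ($R = \left(-9372 + 127 \sqrt{-61}\right) + 6399 = \left(-9372 + 127 i \sqrt{61}\right) + 6399 = -2973 + 127 i \sqrt{61} \approx -2973.0 + 991.9 i$)
$v = 28945 + 127 i \sqrt{61}$ ($v = \left(-2973 + 127 i \sqrt{61}\right) + 31918 = 28945 + 127 i \sqrt{61} \approx 28945.0 + 991.9 i$)
$- v = - (28945 + 127 i \sqrt{61}) = -28945 - 127 i \sqrt{61}$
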